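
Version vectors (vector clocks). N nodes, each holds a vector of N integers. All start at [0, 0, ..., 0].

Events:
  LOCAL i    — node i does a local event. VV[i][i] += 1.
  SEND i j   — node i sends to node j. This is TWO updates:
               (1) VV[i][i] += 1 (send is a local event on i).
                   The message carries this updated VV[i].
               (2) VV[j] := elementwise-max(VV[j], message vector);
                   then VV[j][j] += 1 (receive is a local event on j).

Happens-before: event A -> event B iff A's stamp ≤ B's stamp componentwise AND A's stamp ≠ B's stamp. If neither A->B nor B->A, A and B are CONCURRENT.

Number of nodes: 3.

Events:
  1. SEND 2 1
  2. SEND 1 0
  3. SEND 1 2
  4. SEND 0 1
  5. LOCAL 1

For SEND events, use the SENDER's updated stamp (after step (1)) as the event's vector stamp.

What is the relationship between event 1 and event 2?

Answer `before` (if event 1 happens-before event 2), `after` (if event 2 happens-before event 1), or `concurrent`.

Initial: VV[0]=[0, 0, 0]
Initial: VV[1]=[0, 0, 0]
Initial: VV[2]=[0, 0, 0]
Event 1: SEND 2->1: VV[2][2]++ -> VV[2]=[0, 0, 1], msg_vec=[0, 0, 1]; VV[1]=max(VV[1],msg_vec) then VV[1][1]++ -> VV[1]=[0, 1, 1]
Event 2: SEND 1->0: VV[1][1]++ -> VV[1]=[0, 2, 1], msg_vec=[0, 2, 1]; VV[0]=max(VV[0],msg_vec) then VV[0][0]++ -> VV[0]=[1, 2, 1]
Event 3: SEND 1->2: VV[1][1]++ -> VV[1]=[0, 3, 1], msg_vec=[0, 3, 1]; VV[2]=max(VV[2],msg_vec) then VV[2][2]++ -> VV[2]=[0, 3, 2]
Event 4: SEND 0->1: VV[0][0]++ -> VV[0]=[2, 2, 1], msg_vec=[2, 2, 1]; VV[1]=max(VV[1],msg_vec) then VV[1][1]++ -> VV[1]=[2, 4, 1]
Event 5: LOCAL 1: VV[1][1]++ -> VV[1]=[2, 5, 1]
Event 1 stamp: [0, 0, 1]
Event 2 stamp: [0, 2, 1]
[0, 0, 1] <= [0, 2, 1]? True
[0, 2, 1] <= [0, 0, 1]? False
Relation: before

Answer: before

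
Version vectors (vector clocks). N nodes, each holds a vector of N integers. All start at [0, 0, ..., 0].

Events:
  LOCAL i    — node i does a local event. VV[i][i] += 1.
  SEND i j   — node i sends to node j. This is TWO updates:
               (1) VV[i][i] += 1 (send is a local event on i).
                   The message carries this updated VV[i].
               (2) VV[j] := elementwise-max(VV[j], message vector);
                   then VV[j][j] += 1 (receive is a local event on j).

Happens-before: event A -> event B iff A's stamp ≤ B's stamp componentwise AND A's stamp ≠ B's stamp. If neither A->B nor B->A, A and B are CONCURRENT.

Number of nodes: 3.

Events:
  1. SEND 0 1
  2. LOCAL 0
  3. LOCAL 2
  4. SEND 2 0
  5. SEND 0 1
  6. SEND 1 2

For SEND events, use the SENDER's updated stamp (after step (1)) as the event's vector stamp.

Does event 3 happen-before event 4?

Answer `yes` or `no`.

Answer: yes

Derivation:
Initial: VV[0]=[0, 0, 0]
Initial: VV[1]=[0, 0, 0]
Initial: VV[2]=[0, 0, 0]
Event 1: SEND 0->1: VV[0][0]++ -> VV[0]=[1, 0, 0], msg_vec=[1, 0, 0]; VV[1]=max(VV[1],msg_vec) then VV[1][1]++ -> VV[1]=[1, 1, 0]
Event 2: LOCAL 0: VV[0][0]++ -> VV[0]=[2, 0, 0]
Event 3: LOCAL 2: VV[2][2]++ -> VV[2]=[0, 0, 1]
Event 4: SEND 2->0: VV[2][2]++ -> VV[2]=[0, 0, 2], msg_vec=[0, 0, 2]; VV[0]=max(VV[0],msg_vec) then VV[0][0]++ -> VV[0]=[3, 0, 2]
Event 5: SEND 0->1: VV[0][0]++ -> VV[0]=[4, 0, 2], msg_vec=[4, 0, 2]; VV[1]=max(VV[1],msg_vec) then VV[1][1]++ -> VV[1]=[4, 2, 2]
Event 6: SEND 1->2: VV[1][1]++ -> VV[1]=[4, 3, 2], msg_vec=[4, 3, 2]; VV[2]=max(VV[2],msg_vec) then VV[2][2]++ -> VV[2]=[4, 3, 3]
Event 3 stamp: [0, 0, 1]
Event 4 stamp: [0, 0, 2]
[0, 0, 1] <= [0, 0, 2]? True. Equal? False. Happens-before: True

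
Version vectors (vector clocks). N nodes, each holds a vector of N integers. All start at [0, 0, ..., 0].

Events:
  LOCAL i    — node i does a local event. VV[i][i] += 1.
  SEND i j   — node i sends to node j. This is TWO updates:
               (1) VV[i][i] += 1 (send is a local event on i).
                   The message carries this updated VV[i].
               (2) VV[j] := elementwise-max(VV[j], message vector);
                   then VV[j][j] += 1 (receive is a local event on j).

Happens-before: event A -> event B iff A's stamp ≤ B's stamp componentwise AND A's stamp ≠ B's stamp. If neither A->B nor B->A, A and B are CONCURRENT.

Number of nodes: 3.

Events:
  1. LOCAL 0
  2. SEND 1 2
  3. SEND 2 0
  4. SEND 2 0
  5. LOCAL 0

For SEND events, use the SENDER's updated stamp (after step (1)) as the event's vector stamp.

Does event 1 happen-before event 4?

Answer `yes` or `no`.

Answer: no

Derivation:
Initial: VV[0]=[0, 0, 0]
Initial: VV[1]=[0, 0, 0]
Initial: VV[2]=[0, 0, 0]
Event 1: LOCAL 0: VV[0][0]++ -> VV[0]=[1, 0, 0]
Event 2: SEND 1->2: VV[1][1]++ -> VV[1]=[0, 1, 0], msg_vec=[0, 1, 0]; VV[2]=max(VV[2],msg_vec) then VV[2][2]++ -> VV[2]=[0, 1, 1]
Event 3: SEND 2->0: VV[2][2]++ -> VV[2]=[0, 1, 2], msg_vec=[0, 1, 2]; VV[0]=max(VV[0],msg_vec) then VV[0][0]++ -> VV[0]=[2, 1, 2]
Event 4: SEND 2->0: VV[2][2]++ -> VV[2]=[0, 1, 3], msg_vec=[0, 1, 3]; VV[0]=max(VV[0],msg_vec) then VV[0][0]++ -> VV[0]=[3, 1, 3]
Event 5: LOCAL 0: VV[0][0]++ -> VV[0]=[4, 1, 3]
Event 1 stamp: [1, 0, 0]
Event 4 stamp: [0, 1, 3]
[1, 0, 0] <= [0, 1, 3]? False. Equal? False. Happens-before: False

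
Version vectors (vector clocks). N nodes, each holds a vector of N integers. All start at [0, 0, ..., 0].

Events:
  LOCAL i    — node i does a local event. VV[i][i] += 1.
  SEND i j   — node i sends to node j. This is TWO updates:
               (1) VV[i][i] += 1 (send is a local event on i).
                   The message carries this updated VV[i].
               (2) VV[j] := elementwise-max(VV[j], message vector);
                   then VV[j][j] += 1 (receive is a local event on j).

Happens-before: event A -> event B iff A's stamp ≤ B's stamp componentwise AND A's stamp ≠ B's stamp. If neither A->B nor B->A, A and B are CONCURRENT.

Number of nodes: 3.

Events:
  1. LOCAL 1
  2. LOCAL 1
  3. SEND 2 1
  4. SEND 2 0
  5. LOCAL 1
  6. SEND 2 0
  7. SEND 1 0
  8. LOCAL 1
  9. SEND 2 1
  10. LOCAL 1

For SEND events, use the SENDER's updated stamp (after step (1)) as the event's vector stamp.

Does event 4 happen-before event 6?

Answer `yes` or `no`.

Answer: yes

Derivation:
Initial: VV[0]=[0, 0, 0]
Initial: VV[1]=[0, 0, 0]
Initial: VV[2]=[0, 0, 0]
Event 1: LOCAL 1: VV[1][1]++ -> VV[1]=[0, 1, 0]
Event 2: LOCAL 1: VV[1][1]++ -> VV[1]=[0, 2, 0]
Event 3: SEND 2->1: VV[2][2]++ -> VV[2]=[0, 0, 1], msg_vec=[0, 0, 1]; VV[1]=max(VV[1],msg_vec) then VV[1][1]++ -> VV[1]=[0, 3, 1]
Event 4: SEND 2->0: VV[2][2]++ -> VV[2]=[0, 0, 2], msg_vec=[0, 0, 2]; VV[0]=max(VV[0],msg_vec) then VV[0][0]++ -> VV[0]=[1, 0, 2]
Event 5: LOCAL 1: VV[1][1]++ -> VV[1]=[0, 4, 1]
Event 6: SEND 2->0: VV[2][2]++ -> VV[2]=[0, 0, 3], msg_vec=[0, 0, 3]; VV[0]=max(VV[0],msg_vec) then VV[0][0]++ -> VV[0]=[2, 0, 3]
Event 7: SEND 1->0: VV[1][1]++ -> VV[1]=[0, 5, 1], msg_vec=[0, 5, 1]; VV[0]=max(VV[0],msg_vec) then VV[0][0]++ -> VV[0]=[3, 5, 3]
Event 8: LOCAL 1: VV[1][1]++ -> VV[1]=[0, 6, 1]
Event 9: SEND 2->1: VV[2][2]++ -> VV[2]=[0, 0, 4], msg_vec=[0, 0, 4]; VV[1]=max(VV[1],msg_vec) then VV[1][1]++ -> VV[1]=[0, 7, 4]
Event 10: LOCAL 1: VV[1][1]++ -> VV[1]=[0, 8, 4]
Event 4 stamp: [0, 0, 2]
Event 6 stamp: [0, 0, 3]
[0, 0, 2] <= [0, 0, 3]? True. Equal? False. Happens-before: True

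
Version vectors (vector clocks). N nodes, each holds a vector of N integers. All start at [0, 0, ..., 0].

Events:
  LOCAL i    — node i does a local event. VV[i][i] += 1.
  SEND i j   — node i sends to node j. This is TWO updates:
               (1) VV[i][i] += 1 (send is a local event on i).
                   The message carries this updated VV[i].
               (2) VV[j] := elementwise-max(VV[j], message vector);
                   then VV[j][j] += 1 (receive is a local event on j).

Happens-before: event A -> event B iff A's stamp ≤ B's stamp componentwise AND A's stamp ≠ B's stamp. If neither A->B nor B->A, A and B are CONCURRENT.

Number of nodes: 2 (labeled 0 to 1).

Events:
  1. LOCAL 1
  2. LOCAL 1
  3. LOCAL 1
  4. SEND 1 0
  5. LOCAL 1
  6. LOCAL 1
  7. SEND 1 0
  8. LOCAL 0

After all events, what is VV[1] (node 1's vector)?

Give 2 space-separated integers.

Initial: VV[0]=[0, 0]
Initial: VV[1]=[0, 0]
Event 1: LOCAL 1: VV[1][1]++ -> VV[1]=[0, 1]
Event 2: LOCAL 1: VV[1][1]++ -> VV[1]=[0, 2]
Event 3: LOCAL 1: VV[1][1]++ -> VV[1]=[0, 3]
Event 4: SEND 1->0: VV[1][1]++ -> VV[1]=[0, 4], msg_vec=[0, 4]; VV[0]=max(VV[0],msg_vec) then VV[0][0]++ -> VV[0]=[1, 4]
Event 5: LOCAL 1: VV[1][1]++ -> VV[1]=[0, 5]
Event 6: LOCAL 1: VV[1][1]++ -> VV[1]=[0, 6]
Event 7: SEND 1->0: VV[1][1]++ -> VV[1]=[0, 7], msg_vec=[0, 7]; VV[0]=max(VV[0],msg_vec) then VV[0][0]++ -> VV[0]=[2, 7]
Event 8: LOCAL 0: VV[0][0]++ -> VV[0]=[3, 7]
Final vectors: VV[0]=[3, 7]; VV[1]=[0, 7]

Answer: 0 7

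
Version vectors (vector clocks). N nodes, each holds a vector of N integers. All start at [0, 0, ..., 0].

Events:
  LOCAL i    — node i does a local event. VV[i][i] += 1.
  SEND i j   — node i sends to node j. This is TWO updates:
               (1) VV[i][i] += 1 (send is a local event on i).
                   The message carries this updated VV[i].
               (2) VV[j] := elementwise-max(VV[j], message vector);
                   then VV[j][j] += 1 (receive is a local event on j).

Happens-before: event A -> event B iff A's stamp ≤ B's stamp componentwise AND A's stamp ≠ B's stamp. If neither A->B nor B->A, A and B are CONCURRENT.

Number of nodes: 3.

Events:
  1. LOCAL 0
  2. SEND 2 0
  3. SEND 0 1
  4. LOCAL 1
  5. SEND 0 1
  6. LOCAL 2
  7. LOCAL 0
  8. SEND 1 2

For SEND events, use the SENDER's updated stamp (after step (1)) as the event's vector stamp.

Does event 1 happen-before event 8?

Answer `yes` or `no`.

Initial: VV[0]=[0, 0, 0]
Initial: VV[1]=[0, 0, 0]
Initial: VV[2]=[0, 0, 0]
Event 1: LOCAL 0: VV[0][0]++ -> VV[0]=[1, 0, 0]
Event 2: SEND 2->0: VV[2][2]++ -> VV[2]=[0, 0, 1], msg_vec=[0, 0, 1]; VV[0]=max(VV[0],msg_vec) then VV[0][0]++ -> VV[0]=[2, 0, 1]
Event 3: SEND 0->1: VV[0][0]++ -> VV[0]=[3, 0, 1], msg_vec=[3, 0, 1]; VV[1]=max(VV[1],msg_vec) then VV[1][1]++ -> VV[1]=[3, 1, 1]
Event 4: LOCAL 1: VV[1][1]++ -> VV[1]=[3, 2, 1]
Event 5: SEND 0->1: VV[0][0]++ -> VV[0]=[4, 0, 1], msg_vec=[4, 0, 1]; VV[1]=max(VV[1],msg_vec) then VV[1][1]++ -> VV[1]=[4, 3, 1]
Event 6: LOCAL 2: VV[2][2]++ -> VV[2]=[0, 0, 2]
Event 7: LOCAL 0: VV[0][0]++ -> VV[0]=[5, 0, 1]
Event 8: SEND 1->2: VV[1][1]++ -> VV[1]=[4, 4, 1], msg_vec=[4, 4, 1]; VV[2]=max(VV[2],msg_vec) then VV[2][2]++ -> VV[2]=[4, 4, 3]
Event 1 stamp: [1, 0, 0]
Event 8 stamp: [4, 4, 1]
[1, 0, 0] <= [4, 4, 1]? True. Equal? False. Happens-before: True

Answer: yes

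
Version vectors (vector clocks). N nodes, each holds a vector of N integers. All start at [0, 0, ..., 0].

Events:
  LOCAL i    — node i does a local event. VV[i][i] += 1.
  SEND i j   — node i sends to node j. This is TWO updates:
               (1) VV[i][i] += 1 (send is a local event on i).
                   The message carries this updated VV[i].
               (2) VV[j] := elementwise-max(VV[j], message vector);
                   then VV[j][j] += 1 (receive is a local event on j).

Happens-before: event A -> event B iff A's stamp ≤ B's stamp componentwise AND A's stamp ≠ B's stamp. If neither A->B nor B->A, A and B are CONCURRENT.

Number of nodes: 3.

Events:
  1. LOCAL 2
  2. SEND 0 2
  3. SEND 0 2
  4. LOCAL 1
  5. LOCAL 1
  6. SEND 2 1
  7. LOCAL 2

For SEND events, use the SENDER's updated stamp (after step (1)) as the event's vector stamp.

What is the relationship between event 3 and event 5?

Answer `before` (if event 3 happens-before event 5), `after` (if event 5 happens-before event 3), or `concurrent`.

Initial: VV[0]=[0, 0, 0]
Initial: VV[1]=[0, 0, 0]
Initial: VV[2]=[0, 0, 0]
Event 1: LOCAL 2: VV[2][2]++ -> VV[2]=[0, 0, 1]
Event 2: SEND 0->2: VV[0][0]++ -> VV[0]=[1, 0, 0], msg_vec=[1, 0, 0]; VV[2]=max(VV[2],msg_vec) then VV[2][2]++ -> VV[2]=[1, 0, 2]
Event 3: SEND 0->2: VV[0][0]++ -> VV[0]=[2, 0, 0], msg_vec=[2, 0, 0]; VV[2]=max(VV[2],msg_vec) then VV[2][2]++ -> VV[2]=[2, 0, 3]
Event 4: LOCAL 1: VV[1][1]++ -> VV[1]=[0, 1, 0]
Event 5: LOCAL 1: VV[1][1]++ -> VV[1]=[0, 2, 0]
Event 6: SEND 2->1: VV[2][2]++ -> VV[2]=[2, 0, 4], msg_vec=[2, 0, 4]; VV[1]=max(VV[1],msg_vec) then VV[1][1]++ -> VV[1]=[2, 3, 4]
Event 7: LOCAL 2: VV[2][2]++ -> VV[2]=[2, 0, 5]
Event 3 stamp: [2, 0, 0]
Event 5 stamp: [0, 2, 0]
[2, 0, 0] <= [0, 2, 0]? False
[0, 2, 0] <= [2, 0, 0]? False
Relation: concurrent

Answer: concurrent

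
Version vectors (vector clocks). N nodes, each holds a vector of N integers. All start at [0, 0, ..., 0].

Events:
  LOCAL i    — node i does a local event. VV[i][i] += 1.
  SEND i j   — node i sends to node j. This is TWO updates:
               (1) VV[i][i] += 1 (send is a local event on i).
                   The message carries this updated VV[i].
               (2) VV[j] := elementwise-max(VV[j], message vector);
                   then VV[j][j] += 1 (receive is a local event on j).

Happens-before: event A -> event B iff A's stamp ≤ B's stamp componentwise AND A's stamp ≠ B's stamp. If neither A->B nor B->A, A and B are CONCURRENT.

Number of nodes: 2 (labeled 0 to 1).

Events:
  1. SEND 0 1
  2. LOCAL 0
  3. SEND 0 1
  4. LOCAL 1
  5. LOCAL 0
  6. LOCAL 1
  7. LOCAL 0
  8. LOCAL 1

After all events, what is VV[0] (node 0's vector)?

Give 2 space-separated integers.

Initial: VV[0]=[0, 0]
Initial: VV[1]=[0, 0]
Event 1: SEND 0->1: VV[0][0]++ -> VV[0]=[1, 0], msg_vec=[1, 0]; VV[1]=max(VV[1],msg_vec) then VV[1][1]++ -> VV[1]=[1, 1]
Event 2: LOCAL 0: VV[0][0]++ -> VV[0]=[2, 0]
Event 3: SEND 0->1: VV[0][0]++ -> VV[0]=[3, 0], msg_vec=[3, 0]; VV[1]=max(VV[1],msg_vec) then VV[1][1]++ -> VV[1]=[3, 2]
Event 4: LOCAL 1: VV[1][1]++ -> VV[1]=[3, 3]
Event 5: LOCAL 0: VV[0][0]++ -> VV[0]=[4, 0]
Event 6: LOCAL 1: VV[1][1]++ -> VV[1]=[3, 4]
Event 7: LOCAL 0: VV[0][0]++ -> VV[0]=[5, 0]
Event 8: LOCAL 1: VV[1][1]++ -> VV[1]=[3, 5]
Final vectors: VV[0]=[5, 0]; VV[1]=[3, 5]

Answer: 5 0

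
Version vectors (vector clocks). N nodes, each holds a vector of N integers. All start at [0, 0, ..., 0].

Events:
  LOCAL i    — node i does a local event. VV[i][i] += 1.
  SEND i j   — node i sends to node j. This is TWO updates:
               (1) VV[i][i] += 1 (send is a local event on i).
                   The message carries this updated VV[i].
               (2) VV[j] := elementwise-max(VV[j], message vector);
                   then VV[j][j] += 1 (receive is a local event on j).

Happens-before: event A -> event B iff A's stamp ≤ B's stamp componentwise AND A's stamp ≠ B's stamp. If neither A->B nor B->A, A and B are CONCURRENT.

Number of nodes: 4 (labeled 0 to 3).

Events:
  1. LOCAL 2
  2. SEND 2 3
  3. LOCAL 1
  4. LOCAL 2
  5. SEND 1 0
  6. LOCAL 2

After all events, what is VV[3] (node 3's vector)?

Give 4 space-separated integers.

Answer: 0 0 2 1

Derivation:
Initial: VV[0]=[0, 0, 0, 0]
Initial: VV[1]=[0, 0, 0, 0]
Initial: VV[2]=[0, 0, 0, 0]
Initial: VV[3]=[0, 0, 0, 0]
Event 1: LOCAL 2: VV[2][2]++ -> VV[2]=[0, 0, 1, 0]
Event 2: SEND 2->3: VV[2][2]++ -> VV[2]=[0, 0, 2, 0], msg_vec=[0, 0, 2, 0]; VV[3]=max(VV[3],msg_vec) then VV[3][3]++ -> VV[3]=[0, 0, 2, 1]
Event 3: LOCAL 1: VV[1][1]++ -> VV[1]=[0, 1, 0, 0]
Event 4: LOCAL 2: VV[2][2]++ -> VV[2]=[0, 0, 3, 0]
Event 5: SEND 1->0: VV[1][1]++ -> VV[1]=[0, 2, 0, 0], msg_vec=[0, 2, 0, 0]; VV[0]=max(VV[0],msg_vec) then VV[0][0]++ -> VV[0]=[1, 2, 0, 0]
Event 6: LOCAL 2: VV[2][2]++ -> VV[2]=[0, 0, 4, 0]
Final vectors: VV[0]=[1, 2, 0, 0]; VV[1]=[0, 2, 0, 0]; VV[2]=[0, 0, 4, 0]; VV[3]=[0, 0, 2, 1]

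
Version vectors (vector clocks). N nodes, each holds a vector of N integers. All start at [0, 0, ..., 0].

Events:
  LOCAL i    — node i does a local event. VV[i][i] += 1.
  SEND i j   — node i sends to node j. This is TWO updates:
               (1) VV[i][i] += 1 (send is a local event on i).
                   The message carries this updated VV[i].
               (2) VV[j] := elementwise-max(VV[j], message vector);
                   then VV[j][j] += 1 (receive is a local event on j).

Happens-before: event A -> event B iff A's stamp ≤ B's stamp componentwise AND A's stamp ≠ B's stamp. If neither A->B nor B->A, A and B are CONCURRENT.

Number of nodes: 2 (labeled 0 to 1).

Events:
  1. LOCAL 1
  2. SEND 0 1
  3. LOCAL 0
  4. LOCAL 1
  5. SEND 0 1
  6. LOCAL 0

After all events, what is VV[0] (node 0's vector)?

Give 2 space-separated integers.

Initial: VV[0]=[0, 0]
Initial: VV[1]=[0, 0]
Event 1: LOCAL 1: VV[1][1]++ -> VV[1]=[0, 1]
Event 2: SEND 0->1: VV[0][0]++ -> VV[0]=[1, 0], msg_vec=[1, 0]; VV[1]=max(VV[1],msg_vec) then VV[1][1]++ -> VV[1]=[1, 2]
Event 3: LOCAL 0: VV[0][0]++ -> VV[0]=[2, 0]
Event 4: LOCAL 1: VV[1][1]++ -> VV[1]=[1, 3]
Event 5: SEND 0->1: VV[0][0]++ -> VV[0]=[3, 0], msg_vec=[3, 0]; VV[1]=max(VV[1],msg_vec) then VV[1][1]++ -> VV[1]=[3, 4]
Event 6: LOCAL 0: VV[0][0]++ -> VV[0]=[4, 0]
Final vectors: VV[0]=[4, 0]; VV[1]=[3, 4]

Answer: 4 0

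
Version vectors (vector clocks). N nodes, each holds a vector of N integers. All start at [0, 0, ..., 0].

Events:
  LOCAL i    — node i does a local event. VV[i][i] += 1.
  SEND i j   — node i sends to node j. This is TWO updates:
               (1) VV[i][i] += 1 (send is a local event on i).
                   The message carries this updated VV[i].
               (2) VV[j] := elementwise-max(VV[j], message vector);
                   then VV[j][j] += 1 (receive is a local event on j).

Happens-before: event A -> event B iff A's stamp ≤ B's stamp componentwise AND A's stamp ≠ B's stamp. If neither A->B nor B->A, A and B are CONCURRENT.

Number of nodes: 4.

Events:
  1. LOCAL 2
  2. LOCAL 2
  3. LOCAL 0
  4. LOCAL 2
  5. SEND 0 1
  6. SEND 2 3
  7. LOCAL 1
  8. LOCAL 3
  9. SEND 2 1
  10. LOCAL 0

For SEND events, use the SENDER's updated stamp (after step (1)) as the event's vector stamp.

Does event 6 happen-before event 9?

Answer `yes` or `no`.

Answer: yes

Derivation:
Initial: VV[0]=[0, 0, 0, 0]
Initial: VV[1]=[0, 0, 0, 0]
Initial: VV[2]=[0, 0, 0, 0]
Initial: VV[3]=[0, 0, 0, 0]
Event 1: LOCAL 2: VV[2][2]++ -> VV[2]=[0, 0, 1, 0]
Event 2: LOCAL 2: VV[2][2]++ -> VV[2]=[0, 0, 2, 0]
Event 3: LOCAL 0: VV[0][0]++ -> VV[0]=[1, 0, 0, 0]
Event 4: LOCAL 2: VV[2][2]++ -> VV[2]=[0, 0, 3, 0]
Event 5: SEND 0->1: VV[0][0]++ -> VV[0]=[2, 0, 0, 0], msg_vec=[2, 0, 0, 0]; VV[1]=max(VV[1],msg_vec) then VV[1][1]++ -> VV[1]=[2, 1, 0, 0]
Event 6: SEND 2->3: VV[2][2]++ -> VV[2]=[0, 0, 4, 0], msg_vec=[0, 0, 4, 0]; VV[3]=max(VV[3],msg_vec) then VV[3][3]++ -> VV[3]=[0, 0, 4, 1]
Event 7: LOCAL 1: VV[1][1]++ -> VV[1]=[2, 2, 0, 0]
Event 8: LOCAL 3: VV[3][3]++ -> VV[3]=[0, 0, 4, 2]
Event 9: SEND 2->1: VV[2][2]++ -> VV[2]=[0, 0, 5, 0], msg_vec=[0, 0, 5, 0]; VV[1]=max(VV[1],msg_vec) then VV[1][1]++ -> VV[1]=[2, 3, 5, 0]
Event 10: LOCAL 0: VV[0][0]++ -> VV[0]=[3, 0, 0, 0]
Event 6 stamp: [0, 0, 4, 0]
Event 9 stamp: [0, 0, 5, 0]
[0, 0, 4, 0] <= [0, 0, 5, 0]? True. Equal? False. Happens-before: True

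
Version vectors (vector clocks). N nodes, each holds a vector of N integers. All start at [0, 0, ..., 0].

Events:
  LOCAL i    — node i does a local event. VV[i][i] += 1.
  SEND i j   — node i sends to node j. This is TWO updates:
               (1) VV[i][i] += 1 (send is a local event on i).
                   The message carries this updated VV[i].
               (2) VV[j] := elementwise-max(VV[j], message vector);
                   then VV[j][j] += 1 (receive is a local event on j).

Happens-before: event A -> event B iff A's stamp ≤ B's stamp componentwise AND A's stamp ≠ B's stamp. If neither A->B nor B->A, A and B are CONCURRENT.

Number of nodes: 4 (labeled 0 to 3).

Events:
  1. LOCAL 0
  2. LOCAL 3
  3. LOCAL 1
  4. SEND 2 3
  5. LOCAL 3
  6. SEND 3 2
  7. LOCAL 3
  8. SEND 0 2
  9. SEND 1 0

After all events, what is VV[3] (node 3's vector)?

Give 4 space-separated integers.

Initial: VV[0]=[0, 0, 0, 0]
Initial: VV[1]=[0, 0, 0, 0]
Initial: VV[2]=[0, 0, 0, 0]
Initial: VV[3]=[0, 0, 0, 0]
Event 1: LOCAL 0: VV[0][0]++ -> VV[0]=[1, 0, 0, 0]
Event 2: LOCAL 3: VV[3][3]++ -> VV[3]=[0, 0, 0, 1]
Event 3: LOCAL 1: VV[1][1]++ -> VV[1]=[0, 1, 0, 0]
Event 4: SEND 2->3: VV[2][2]++ -> VV[2]=[0, 0, 1, 0], msg_vec=[0, 0, 1, 0]; VV[3]=max(VV[3],msg_vec) then VV[3][3]++ -> VV[3]=[0, 0, 1, 2]
Event 5: LOCAL 3: VV[3][3]++ -> VV[3]=[0, 0, 1, 3]
Event 6: SEND 3->2: VV[3][3]++ -> VV[3]=[0, 0, 1, 4], msg_vec=[0, 0, 1, 4]; VV[2]=max(VV[2],msg_vec) then VV[2][2]++ -> VV[2]=[0, 0, 2, 4]
Event 7: LOCAL 3: VV[3][3]++ -> VV[3]=[0, 0, 1, 5]
Event 8: SEND 0->2: VV[0][0]++ -> VV[0]=[2, 0, 0, 0], msg_vec=[2, 0, 0, 0]; VV[2]=max(VV[2],msg_vec) then VV[2][2]++ -> VV[2]=[2, 0, 3, 4]
Event 9: SEND 1->0: VV[1][1]++ -> VV[1]=[0, 2, 0, 0], msg_vec=[0, 2, 0, 0]; VV[0]=max(VV[0],msg_vec) then VV[0][0]++ -> VV[0]=[3, 2, 0, 0]
Final vectors: VV[0]=[3, 2, 0, 0]; VV[1]=[0, 2, 0, 0]; VV[2]=[2, 0, 3, 4]; VV[3]=[0, 0, 1, 5]

Answer: 0 0 1 5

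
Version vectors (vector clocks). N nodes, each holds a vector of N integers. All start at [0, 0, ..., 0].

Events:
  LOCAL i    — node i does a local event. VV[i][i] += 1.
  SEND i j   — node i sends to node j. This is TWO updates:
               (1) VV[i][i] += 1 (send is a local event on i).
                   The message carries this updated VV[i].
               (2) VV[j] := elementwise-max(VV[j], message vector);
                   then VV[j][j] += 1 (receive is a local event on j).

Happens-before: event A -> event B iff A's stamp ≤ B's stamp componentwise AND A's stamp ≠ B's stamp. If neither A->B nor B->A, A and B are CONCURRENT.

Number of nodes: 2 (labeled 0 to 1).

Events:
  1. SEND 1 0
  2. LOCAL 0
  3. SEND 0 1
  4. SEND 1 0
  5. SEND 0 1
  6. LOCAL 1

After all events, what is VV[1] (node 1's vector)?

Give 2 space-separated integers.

Initial: VV[0]=[0, 0]
Initial: VV[1]=[0, 0]
Event 1: SEND 1->0: VV[1][1]++ -> VV[1]=[0, 1], msg_vec=[0, 1]; VV[0]=max(VV[0],msg_vec) then VV[0][0]++ -> VV[0]=[1, 1]
Event 2: LOCAL 0: VV[0][0]++ -> VV[0]=[2, 1]
Event 3: SEND 0->1: VV[0][0]++ -> VV[0]=[3, 1], msg_vec=[3, 1]; VV[1]=max(VV[1],msg_vec) then VV[1][1]++ -> VV[1]=[3, 2]
Event 4: SEND 1->0: VV[1][1]++ -> VV[1]=[3, 3], msg_vec=[3, 3]; VV[0]=max(VV[0],msg_vec) then VV[0][0]++ -> VV[0]=[4, 3]
Event 5: SEND 0->1: VV[0][0]++ -> VV[0]=[5, 3], msg_vec=[5, 3]; VV[1]=max(VV[1],msg_vec) then VV[1][1]++ -> VV[1]=[5, 4]
Event 6: LOCAL 1: VV[1][1]++ -> VV[1]=[5, 5]
Final vectors: VV[0]=[5, 3]; VV[1]=[5, 5]

Answer: 5 5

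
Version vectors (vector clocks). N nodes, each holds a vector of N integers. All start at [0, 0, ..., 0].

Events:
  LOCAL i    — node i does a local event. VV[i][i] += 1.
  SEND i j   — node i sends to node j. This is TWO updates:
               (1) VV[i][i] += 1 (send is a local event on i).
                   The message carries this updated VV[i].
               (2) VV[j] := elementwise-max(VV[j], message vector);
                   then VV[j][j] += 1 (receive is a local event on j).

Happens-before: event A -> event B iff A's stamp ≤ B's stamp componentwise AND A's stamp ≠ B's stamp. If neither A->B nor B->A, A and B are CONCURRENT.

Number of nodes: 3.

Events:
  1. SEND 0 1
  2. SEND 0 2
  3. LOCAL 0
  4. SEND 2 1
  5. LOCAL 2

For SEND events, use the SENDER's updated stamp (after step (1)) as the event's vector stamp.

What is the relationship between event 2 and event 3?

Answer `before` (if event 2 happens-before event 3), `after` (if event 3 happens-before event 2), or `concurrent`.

Initial: VV[0]=[0, 0, 0]
Initial: VV[1]=[0, 0, 0]
Initial: VV[2]=[0, 0, 0]
Event 1: SEND 0->1: VV[0][0]++ -> VV[0]=[1, 0, 0], msg_vec=[1, 0, 0]; VV[1]=max(VV[1],msg_vec) then VV[1][1]++ -> VV[1]=[1, 1, 0]
Event 2: SEND 0->2: VV[0][0]++ -> VV[0]=[2, 0, 0], msg_vec=[2, 0, 0]; VV[2]=max(VV[2],msg_vec) then VV[2][2]++ -> VV[2]=[2, 0, 1]
Event 3: LOCAL 0: VV[0][0]++ -> VV[0]=[3, 0, 0]
Event 4: SEND 2->1: VV[2][2]++ -> VV[2]=[2, 0, 2], msg_vec=[2, 0, 2]; VV[1]=max(VV[1],msg_vec) then VV[1][1]++ -> VV[1]=[2, 2, 2]
Event 5: LOCAL 2: VV[2][2]++ -> VV[2]=[2, 0, 3]
Event 2 stamp: [2, 0, 0]
Event 3 stamp: [3, 0, 0]
[2, 0, 0] <= [3, 0, 0]? True
[3, 0, 0] <= [2, 0, 0]? False
Relation: before

Answer: before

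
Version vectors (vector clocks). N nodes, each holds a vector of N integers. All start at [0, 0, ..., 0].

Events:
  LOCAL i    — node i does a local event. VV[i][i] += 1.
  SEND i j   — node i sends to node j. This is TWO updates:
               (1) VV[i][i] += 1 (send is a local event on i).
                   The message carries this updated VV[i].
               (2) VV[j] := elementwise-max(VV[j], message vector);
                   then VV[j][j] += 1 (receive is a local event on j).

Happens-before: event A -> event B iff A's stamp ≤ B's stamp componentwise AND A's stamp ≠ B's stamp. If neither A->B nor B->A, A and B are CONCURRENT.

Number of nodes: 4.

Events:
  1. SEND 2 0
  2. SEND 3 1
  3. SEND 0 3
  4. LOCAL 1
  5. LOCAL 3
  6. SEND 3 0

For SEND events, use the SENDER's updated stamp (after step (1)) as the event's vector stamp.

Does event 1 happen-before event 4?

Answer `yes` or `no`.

Answer: no

Derivation:
Initial: VV[0]=[0, 0, 0, 0]
Initial: VV[1]=[0, 0, 0, 0]
Initial: VV[2]=[0, 0, 0, 0]
Initial: VV[3]=[0, 0, 0, 0]
Event 1: SEND 2->0: VV[2][2]++ -> VV[2]=[0, 0, 1, 0], msg_vec=[0, 0, 1, 0]; VV[0]=max(VV[0],msg_vec) then VV[0][0]++ -> VV[0]=[1, 0, 1, 0]
Event 2: SEND 3->1: VV[3][3]++ -> VV[3]=[0, 0, 0, 1], msg_vec=[0, 0, 0, 1]; VV[1]=max(VV[1],msg_vec) then VV[1][1]++ -> VV[1]=[0, 1, 0, 1]
Event 3: SEND 0->3: VV[0][0]++ -> VV[0]=[2, 0, 1, 0], msg_vec=[2, 0, 1, 0]; VV[3]=max(VV[3],msg_vec) then VV[3][3]++ -> VV[3]=[2, 0, 1, 2]
Event 4: LOCAL 1: VV[1][1]++ -> VV[1]=[0, 2, 0, 1]
Event 5: LOCAL 3: VV[3][3]++ -> VV[3]=[2, 0, 1, 3]
Event 6: SEND 3->0: VV[3][3]++ -> VV[3]=[2, 0, 1, 4], msg_vec=[2, 0, 1, 4]; VV[0]=max(VV[0],msg_vec) then VV[0][0]++ -> VV[0]=[3, 0, 1, 4]
Event 1 stamp: [0, 0, 1, 0]
Event 4 stamp: [0, 2, 0, 1]
[0, 0, 1, 0] <= [0, 2, 0, 1]? False. Equal? False. Happens-before: False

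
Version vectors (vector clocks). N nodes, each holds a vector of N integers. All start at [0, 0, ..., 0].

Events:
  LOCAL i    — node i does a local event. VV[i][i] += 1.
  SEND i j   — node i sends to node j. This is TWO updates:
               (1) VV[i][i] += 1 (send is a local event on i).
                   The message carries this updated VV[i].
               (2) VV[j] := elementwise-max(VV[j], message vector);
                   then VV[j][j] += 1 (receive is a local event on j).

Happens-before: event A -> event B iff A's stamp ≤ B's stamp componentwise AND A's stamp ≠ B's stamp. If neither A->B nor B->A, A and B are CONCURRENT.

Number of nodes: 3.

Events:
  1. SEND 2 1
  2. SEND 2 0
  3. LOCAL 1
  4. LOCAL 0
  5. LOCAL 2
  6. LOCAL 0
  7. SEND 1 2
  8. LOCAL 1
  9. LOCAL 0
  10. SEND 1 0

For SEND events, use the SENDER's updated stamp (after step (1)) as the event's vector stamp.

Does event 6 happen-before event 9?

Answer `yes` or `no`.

Answer: yes

Derivation:
Initial: VV[0]=[0, 0, 0]
Initial: VV[1]=[0, 0, 0]
Initial: VV[2]=[0, 0, 0]
Event 1: SEND 2->1: VV[2][2]++ -> VV[2]=[0, 0, 1], msg_vec=[0, 0, 1]; VV[1]=max(VV[1],msg_vec) then VV[1][1]++ -> VV[1]=[0, 1, 1]
Event 2: SEND 2->0: VV[2][2]++ -> VV[2]=[0, 0, 2], msg_vec=[0, 0, 2]; VV[0]=max(VV[0],msg_vec) then VV[0][0]++ -> VV[0]=[1, 0, 2]
Event 3: LOCAL 1: VV[1][1]++ -> VV[1]=[0, 2, 1]
Event 4: LOCAL 0: VV[0][0]++ -> VV[0]=[2, 0, 2]
Event 5: LOCAL 2: VV[2][2]++ -> VV[2]=[0, 0, 3]
Event 6: LOCAL 0: VV[0][0]++ -> VV[0]=[3, 0, 2]
Event 7: SEND 1->2: VV[1][1]++ -> VV[1]=[0, 3, 1], msg_vec=[0, 3, 1]; VV[2]=max(VV[2],msg_vec) then VV[2][2]++ -> VV[2]=[0, 3, 4]
Event 8: LOCAL 1: VV[1][1]++ -> VV[1]=[0, 4, 1]
Event 9: LOCAL 0: VV[0][0]++ -> VV[0]=[4, 0, 2]
Event 10: SEND 1->0: VV[1][1]++ -> VV[1]=[0, 5, 1], msg_vec=[0, 5, 1]; VV[0]=max(VV[0],msg_vec) then VV[0][0]++ -> VV[0]=[5, 5, 2]
Event 6 stamp: [3, 0, 2]
Event 9 stamp: [4, 0, 2]
[3, 0, 2] <= [4, 0, 2]? True. Equal? False. Happens-before: True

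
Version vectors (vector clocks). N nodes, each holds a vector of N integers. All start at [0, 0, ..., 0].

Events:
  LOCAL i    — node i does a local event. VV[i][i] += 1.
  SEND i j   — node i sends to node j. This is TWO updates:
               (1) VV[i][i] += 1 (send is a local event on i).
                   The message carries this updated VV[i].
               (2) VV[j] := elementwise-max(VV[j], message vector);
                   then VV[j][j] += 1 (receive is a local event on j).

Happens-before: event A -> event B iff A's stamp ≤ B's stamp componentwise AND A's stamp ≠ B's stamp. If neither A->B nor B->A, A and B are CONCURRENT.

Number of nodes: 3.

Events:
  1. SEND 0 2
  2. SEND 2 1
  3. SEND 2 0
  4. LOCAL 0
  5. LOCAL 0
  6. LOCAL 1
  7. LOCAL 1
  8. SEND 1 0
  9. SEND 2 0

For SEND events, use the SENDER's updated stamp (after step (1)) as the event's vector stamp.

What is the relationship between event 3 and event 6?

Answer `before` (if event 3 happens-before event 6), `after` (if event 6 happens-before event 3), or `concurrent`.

Answer: concurrent

Derivation:
Initial: VV[0]=[0, 0, 0]
Initial: VV[1]=[0, 0, 0]
Initial: VV[2]=[0, 0, 0]
Event 1: SEND 0->2: VV[0][0]++ -> VV[0]=[1, 0, 0], msg_vec=[1, 0, 0]; VV[2]=max(VV[2],msg_vec) then VV[2][2]++ -> VV[2]=[1, 0, 1]
Event 2: SEND 2->1: VV[2][2]++ -> VV[2]=[1, 0, 2], msg_vec=[1, 0, 2]; VV[1]=max(VV[1],msg_vec) then VV[1][1]++ -> VV[1]=[1, 1, 2]
Event 3: SEND 2->0: VV[2][2]++ -> VV[2]=[1, 0, 3], msg_vec=[1, 0, 3]; VV[0]=max(VV[0],msg_vec) then VV[0][0]++ -> VV[0]=[2, 0, 3]
Event 4: LOCAL 0: VV[0][0]++ -> VV[0]=[3, 0, 3]
Event 5: LOCAL 0: VV[0][0]++ -> VV[0]=[4, 0, 3]
Event 6: LOCAL 1: VV[1][1]++ -> VV[1]=[1, 2, 2]
Event 7: LOCAL 1: VV[1][1]++ -> VV[1]=[1, 3, 2]
Event 8: SEND 1->0: VV[1][1]++ -> VV[1]=[1, 4, 2], msg_vec=[1, 4, 2]; VV[0]=max(VV[0],msg_vec) then VV[0][0]++ -> VV[0]=[5, 4, 3]
Event 9: SEND 2->0: VV[2][2]++ -> VV[2]=[1, 0, 4], msg_vec=[1, 0, 4]; VV[0]=max(VV[0],msg_vec) then VV[0][0]++ -> VV[0]=[6, 4, 4]
Event 3 stamp: [1, 0, 3]
Event 6 stamp: [1, 2, 2]
[1, 0, 3] <= [1, 2, 2]? False
[1, 2, 2] <= [1, 0, 3]? False
Relation: concurrent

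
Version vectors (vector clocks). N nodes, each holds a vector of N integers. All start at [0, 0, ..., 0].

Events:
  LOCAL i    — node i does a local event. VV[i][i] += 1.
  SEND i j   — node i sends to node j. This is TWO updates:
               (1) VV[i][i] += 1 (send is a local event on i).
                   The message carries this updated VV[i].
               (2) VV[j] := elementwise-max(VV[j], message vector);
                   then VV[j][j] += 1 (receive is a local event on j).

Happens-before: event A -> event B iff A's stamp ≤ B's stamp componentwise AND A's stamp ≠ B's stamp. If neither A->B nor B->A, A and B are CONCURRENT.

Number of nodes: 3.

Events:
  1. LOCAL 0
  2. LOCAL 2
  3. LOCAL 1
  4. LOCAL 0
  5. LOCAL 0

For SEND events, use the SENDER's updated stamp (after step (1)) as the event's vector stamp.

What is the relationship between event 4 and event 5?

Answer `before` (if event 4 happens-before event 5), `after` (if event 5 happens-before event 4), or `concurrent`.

Answer: before

Derivation:
Initial: VV[0]=[0, 0, 0]
Initial: VV[1]=[0, 0, 0]
Initial: VV[2]=[0, 0, 0]
Event 1: LOCAL 0: VV[0][0]++ -> VV[0]=[1, 0, 0]
Event 2: LOCAL 2: VV[2][2]++ -> VV[2]=[0, 0, 1]
Event 3: LOCAL 1: VV[1][1]++ -> VV[1]=[0, 1, 0]
Event 4: LOCAL 0: VV[0][0]++ -> VV[0]=[2, 0, 0]
Event 5: LOCAL 0: VV[0][0]++ -> VV[0]=[3, 0, 0]
Event 4 stamp: [2, 0, 0]
Event 5 stamp: [3, 0, 0]
[2, 0, 0] <= [3, 0, 0]? True
[3, 0, 0] <= [2, 0, 0]? False
Relation: before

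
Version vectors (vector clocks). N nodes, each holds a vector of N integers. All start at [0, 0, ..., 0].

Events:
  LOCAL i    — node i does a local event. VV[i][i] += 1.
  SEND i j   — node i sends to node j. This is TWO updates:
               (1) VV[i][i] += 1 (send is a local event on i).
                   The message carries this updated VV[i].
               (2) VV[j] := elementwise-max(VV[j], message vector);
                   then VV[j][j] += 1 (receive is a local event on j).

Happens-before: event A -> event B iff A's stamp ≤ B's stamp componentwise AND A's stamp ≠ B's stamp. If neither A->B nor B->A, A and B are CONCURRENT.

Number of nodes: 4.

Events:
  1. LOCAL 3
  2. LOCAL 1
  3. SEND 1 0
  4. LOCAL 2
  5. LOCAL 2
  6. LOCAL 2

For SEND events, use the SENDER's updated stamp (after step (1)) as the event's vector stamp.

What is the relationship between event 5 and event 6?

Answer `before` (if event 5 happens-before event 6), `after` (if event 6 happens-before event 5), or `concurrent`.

Initial: VV[0]=[0, 0, 0, 0]
Initial: VV[1]=[0, 0, 0, 0]
Initial: VV[2]=[0, 0, 0, 0]
Initial: VV[3]=[0, 0, 0, 0]
Event 1: LOCAL 3: VV[3][3]++ -> VV[3]=[0, 0, 0, 1]
Event 2: LOCAL 1: VV[1][1]++ -> VV[1]=[0, 1, 0, 0]
Event 3: SEND 1->0: VV[1][1]++ -> VV[1]=[0, 2, 0, 0], msg_vec=[0, 2, 0, 0]; VV[0]=max(VV[0],msg_vec) then VV[0][0]++ -> VV[0]=[1, 2, 0, 0]
Event 4: LOCAL 2: VV[2][2]++ -> VV[2]=[0, 0, 1, 0]
Event 5: LOCAL 2: VV[2][2]++ -> VV[2]=[0, 0, 2, 0]
Event 6: LOCAL 2: VV[2][2]++ -> VV[2]=[0, 0, 3, 0]
Event 5 stamp: [0, 0, 2, 0]
Event 6 stamp: [0, 0, 3, 0]
[0, 0, 2, 0] <= [0, 0, 3, 0]? True
[0, 0, 3, 0] <= [0, 0, 2, 0]? False
Relation: before

Answer: before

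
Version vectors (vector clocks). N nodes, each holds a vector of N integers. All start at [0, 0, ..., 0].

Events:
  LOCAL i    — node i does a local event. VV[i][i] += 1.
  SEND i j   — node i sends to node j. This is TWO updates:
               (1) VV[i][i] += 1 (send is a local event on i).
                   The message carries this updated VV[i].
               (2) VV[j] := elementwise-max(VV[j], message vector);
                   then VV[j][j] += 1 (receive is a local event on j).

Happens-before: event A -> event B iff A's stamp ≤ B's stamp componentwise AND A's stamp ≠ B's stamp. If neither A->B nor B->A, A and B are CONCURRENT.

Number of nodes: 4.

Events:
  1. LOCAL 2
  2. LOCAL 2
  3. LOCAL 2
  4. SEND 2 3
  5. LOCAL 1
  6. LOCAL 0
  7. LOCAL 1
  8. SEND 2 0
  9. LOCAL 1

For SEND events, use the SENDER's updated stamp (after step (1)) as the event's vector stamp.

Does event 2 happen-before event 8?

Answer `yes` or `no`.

Answer: yes

Derivation:
Initial: VV[0]=[0, 0, 0, 0]
Initial: VV[1]=[0, 0, 0, 0]
Initial: VV[2]=[0, 0, 0, 0]
Initial: VV[3]=[0, 0, 0, 0]
Event 1: LOCAL 2: VV[2][2]++ -> VV[2]=[0, 0, 1, 0]
Event 2: LOCAL 2: VV[2][2]++ -> VV[2]=[0, 0, 2, 0]
Event 3: LOCAL 2: VV[2][2]++ -> VV[2]=[0, 0, 3, 0]
Event 4: SEND 2->3: VV[2][2]++ -> VV[2]=[0, 0, 4, 0], msg_vec=[0, 0, 4, 0]; VV[3]=max(VV[3],msg_vec) then VV[3][3]++ -> VV[3]=[0, 0, 4, 1]
Event 5: LOCAL 1: VV[1][1]++ -> VV[1]=[0, 1, 0, 0]
Event 6: LOCAL 0: VV[0][0]++ -> VV[0]=[1, 0, 0, 0]
Event 7: LOCAL 1: VV[1][1]++ -> VV[1]=[0, 2, 0, 0]
Event 8: SEND 2->0: VV[2][2]++ -> VV[2]=[0, 0, 5, 0], msg_vec=[0, 0, 5, 0]; VV[0]=max(VV[0],msg_vec) then VV[0][0]++ -> VV[0]=[2, 0, 5, 0]
Event 9: LOCAL 1: VV[1][1]++ -> VV[1]=[0, 3, 0, 0]
Event 2 stamp: [0, 0, 2, 0]
Event 8 stamp: [0, 0, 5, 0]
[0, 0, 2, 0] <= [0, 0, 5, 0]? True. Equal? False. Happens-before: True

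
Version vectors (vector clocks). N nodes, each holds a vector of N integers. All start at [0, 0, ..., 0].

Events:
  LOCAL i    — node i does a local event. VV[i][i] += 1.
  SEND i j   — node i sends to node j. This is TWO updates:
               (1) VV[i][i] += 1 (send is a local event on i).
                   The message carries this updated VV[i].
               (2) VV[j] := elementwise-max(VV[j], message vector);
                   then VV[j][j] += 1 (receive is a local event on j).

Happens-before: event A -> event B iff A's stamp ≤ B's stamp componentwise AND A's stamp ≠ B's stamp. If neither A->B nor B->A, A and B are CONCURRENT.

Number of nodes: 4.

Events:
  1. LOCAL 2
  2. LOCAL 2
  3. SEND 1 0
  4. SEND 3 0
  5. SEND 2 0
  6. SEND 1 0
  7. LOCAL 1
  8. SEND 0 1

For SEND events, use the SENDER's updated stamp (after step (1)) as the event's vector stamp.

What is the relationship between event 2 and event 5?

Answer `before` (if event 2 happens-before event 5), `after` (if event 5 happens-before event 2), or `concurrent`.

Initial: VV[0]=[0, 0, 0, 0]
Initial: VV[1]=[0, 0, 0, 0]
Initial: VV[2]=[0, 0, 0, 0]
Initial: VV[3]=[0, 0, 0, 0]
Event 1: LOCAL 2: VV[2][2]++ -> VV[2]=[0, 0, 1, 0]
Event 2: LOCAL 2: VV[2][2]++ -> VV[2]=[0, 0, 2, 0]
Event 3: SEND 1->0: VV[1][1]++ -> VV[1]=[0, 1, 0, 0], msg_vec=[0, 1, 0, 0]; VV[0]=max(VV[0],msg_vec) then VV[0][0]++ -> VV[0]=[1, 1, 0, 0]
Event 4: SEND 3->0: VV[3][3]++ -> VV[3]=[0, 0, 0, 1], msg_vec=[0, 0, 0, 1]; VV[0]=max(VV[0],msg_vec) then VV[0][0]++ -> VV[0]=[2, 1, 0, 1]
Event 5: SEND 2->0: VV[2][2]++ -> VV[2]=[0, 0, 3, 0], msg_vec=[0, 0, 3, 0]; VV[0]=max(VV[0],msg_vec) then VV[0][0]++ -> VV[0]=[3, 1, 3, 1]
Event 6: SEND 1->0: VV[1][1]++ -> VV[1]=[0, 2, 0, 0], msg_vec=[0, 2, 0, 0]; VV[0]=max(VV[0],msg_vec) then VV[0][0]++ -> VV[0]=[4, 2, 3, 1]
Event 7: LOCAL 1: VV[1][1]++ -> VV[1]=[0, 3, 0, 0]
Event 8: SEND 0->1: VV[0][0]++ -> VV[0]=[5, 2, 3, 1], msg_vec=[5, 2, 3, 1]; VV[1]=max(VV[1],msg_vec) then VV[1][1]++ -> VV[1]=[5, 4, 3, 1]
Event 2 stamp: [0, 0, 2, 0]
Event 5 stamp: [0, 0, 3, 0]
[0, 0, 2, 0] <= [0, 0, 3, 0]? True
[0, 0, 3, 0] <= [0, 0, 2, 0]? False
Relation: before

Answer: before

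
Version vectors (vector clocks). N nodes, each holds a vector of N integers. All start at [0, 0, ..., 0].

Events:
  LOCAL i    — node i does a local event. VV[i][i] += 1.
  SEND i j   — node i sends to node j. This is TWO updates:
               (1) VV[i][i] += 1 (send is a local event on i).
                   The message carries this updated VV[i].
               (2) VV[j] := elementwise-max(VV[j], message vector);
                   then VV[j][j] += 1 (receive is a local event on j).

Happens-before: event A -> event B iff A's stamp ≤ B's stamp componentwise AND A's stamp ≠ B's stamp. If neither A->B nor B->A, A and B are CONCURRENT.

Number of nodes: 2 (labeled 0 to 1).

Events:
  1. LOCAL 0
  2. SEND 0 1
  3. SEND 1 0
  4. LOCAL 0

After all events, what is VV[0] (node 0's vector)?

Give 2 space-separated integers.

Initial: VV[0]=[0, 0]
Initial: VV[1]=[0, 0]
Event 1: LOCAL 0: VV[0][0]++ -> VV[0]=[1, 0]
Event 2: SEND 0->1: VV[0][0]++ -> VV[0]=[2, 0], msg_vec=[2, 0]; VV[1]=max(VV[1],msg_vec) then VV[1][1]++ -> VV[1]=[2, 1]
Event 3: SEND 1->0: VV[1][1]++ -> VV[1]=[2, 2], msg_vec=[2, 2]; VV[0]=max(VV[0],msg_vec) then VV[0][0]++ -> VV[0]=[3, 2]
Event 4: LOCAL 0: VV[0][0]++ -> VV[0]=[4, 2]
Final vectors: VV[0]=[4, 2]; VV[1]=[2, 2]

Answer: 4 2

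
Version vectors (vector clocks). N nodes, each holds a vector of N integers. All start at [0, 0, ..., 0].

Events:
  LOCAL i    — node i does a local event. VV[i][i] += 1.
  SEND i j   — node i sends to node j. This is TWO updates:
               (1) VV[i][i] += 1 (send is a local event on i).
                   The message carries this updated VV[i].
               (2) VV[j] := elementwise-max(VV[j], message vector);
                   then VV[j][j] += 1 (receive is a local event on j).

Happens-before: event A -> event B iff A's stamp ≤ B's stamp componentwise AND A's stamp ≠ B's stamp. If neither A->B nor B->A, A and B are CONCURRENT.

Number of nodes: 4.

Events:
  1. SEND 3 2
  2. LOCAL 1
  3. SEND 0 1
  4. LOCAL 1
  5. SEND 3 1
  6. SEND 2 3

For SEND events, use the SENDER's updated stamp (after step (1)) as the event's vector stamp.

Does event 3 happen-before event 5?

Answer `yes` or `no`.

Answer: no

Derivation:
Initial: VV[0]=[0, 0, 0, 0]
Initial: VV[1]=[0, 0, 0, 0]
Initial: VV[2]=[0, 0, 0, 0]
Initial: VV[3]=[0, 0, 0, 0]
Event 1: SEND 3->2: VV[3][3]++ -> VV[3]=[0, 0, 0, 1], msg_vec=[0, 0, 0, 1]; VV[2]=max(VV[2],msg_vec) then VV[2][2]++ -> VV[2]=[0, 0, 1, 1]
Event 2: LOCAL 1: VV[1][1]++ -> VV[1]=[0, 1, 0, 0]
Event 3: SEND 0->1: VV[0][0]++ -> VV[0]=[1, 0, 0, 0], msg_vec=[1, 0, 0, 0]; VV[1]=max(VV[1],msg_vec) then VV[1][1]++ -> VV[1]=[1, 2, 0, 0]
Event 4: LOCAL 1: VV[1][1]++ -> VV[1]=[1, 3, 0, 0]
Event 5: SEND 3->1: VV[3][3]++ -> VV[3]=[0, 0, 0, 2], msg_vec=[0, 0, 0, 2]; VV[1]=max(VV[1],msg_vec) then VV[1][1]++ -> VV[1]=[1, 4, 0, 2]
Event 6: SEND 2->3: VV[2][2]++ -> VV[2]=[0, 0, 2, 1], msg_vec=[0, 0, 2, 1]; VV[3]=max(VV[3],msg_vec) then VV[3][3]++ -> VV[3]=[0, 0, 2, 3]
Event 3 stamp: [1, 0, 0, 0]
Event 5 stamp: [0, 0, 0, 2]
[1, 0, 0, 0] <= [0, 0, 0, 2]? False. Equal? False. Happens-before: False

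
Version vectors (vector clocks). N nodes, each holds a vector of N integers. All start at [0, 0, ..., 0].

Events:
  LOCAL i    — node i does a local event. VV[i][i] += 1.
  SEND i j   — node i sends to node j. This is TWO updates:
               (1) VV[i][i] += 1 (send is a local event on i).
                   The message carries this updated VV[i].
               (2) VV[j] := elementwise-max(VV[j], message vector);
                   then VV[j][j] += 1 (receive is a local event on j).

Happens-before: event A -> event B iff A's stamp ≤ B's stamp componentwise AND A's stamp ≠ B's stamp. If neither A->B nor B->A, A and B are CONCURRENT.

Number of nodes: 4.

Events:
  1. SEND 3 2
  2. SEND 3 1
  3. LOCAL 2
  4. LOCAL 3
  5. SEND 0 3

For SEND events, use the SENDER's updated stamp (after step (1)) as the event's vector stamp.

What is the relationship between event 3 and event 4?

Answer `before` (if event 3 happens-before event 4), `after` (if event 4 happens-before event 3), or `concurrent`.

Initial: VV[0]=[0, 0, 0, 0]
Initial: VV[1]=[0, 0, 0, 0]
Initial: VV[2]=[0, 0, 0, 0]
Initial: VV[3]=[0, 0, 0, 0]
Event 1: SEND 3->2: VV[3][3]++ -> VV[3]=[0, 0, 0, 1], msg_vec=[0, 0, 0, 1]; VV[2]=max(VV[2],msg_vec) then VV[2][2]++ -> VV[2]=[0, 0, 1, 1]
Event 2: SEND 3->1: VV[3][3]++ -> VV[3]=[0, 0, 0, 2], msg_vec=[0, 0, 0, 2]; VV[1]=max(VV[1],msg_vec) then VV[1][1]++ -> VV[1]=[0, 1, 0, 2]
Event 3: LOCAL 2: VV[2][2]++ -> VV[2]=[0, 0, 2, 1]
Event 4: LOCAL 3: VV[3][3]++ -> VV[3]=[0, 0, 0, 3]
Event 5: SEND 0->3: VV[0][0]++ -> VV[0]=[1, 0, 0, 0], msg_vec=[1, 0, 0, 0]; VV[3]=max(VV[3],msg_vec) then VV[3][3]++ -> VV[3]=[1, 0, 0, 4]
Event 3 stamp: [0, 0, 2, 1]
Event 4 stamp: [0, 0, 0, 3]
[0, 0, 2, 1] <= [0, 0, 0, 3]? False
[0, 0, 0, 3] <= [0, 0, 2, 1]? False
Relation: concurrent

Answer: concurrent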